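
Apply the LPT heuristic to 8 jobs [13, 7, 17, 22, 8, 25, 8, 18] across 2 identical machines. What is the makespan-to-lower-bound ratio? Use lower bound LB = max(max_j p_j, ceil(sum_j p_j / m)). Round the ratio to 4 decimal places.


LPT order: [25, 22, 18, 17, 13, 8, 8, 7]
Machine loads after assignment: [58, 60]
LPT makespan = 60
Lower bound = max(max_job, ceil(total/2)) = max(25, 59) = 59
Ratio = 60 / 59 = 1.0169

1.0169


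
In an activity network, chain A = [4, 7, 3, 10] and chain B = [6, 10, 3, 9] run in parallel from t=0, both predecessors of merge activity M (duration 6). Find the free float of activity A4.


ES(A4) = sum of predecessors on chain A = 14
EF(A4) = ES + duration = 14 + 10 = 24
Successor of A4 is M. ES(M) = max(sum(A), sum(B)) = max(24, 28) = 28
Free float = ES(successor) - EF(current) = 28 - 24 = 4

4


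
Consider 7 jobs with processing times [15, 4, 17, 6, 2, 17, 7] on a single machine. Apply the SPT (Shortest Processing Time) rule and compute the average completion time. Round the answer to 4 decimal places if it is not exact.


Sort jobs by processing time (SPT order): [2, 4, 6, 7, 15, 17, 17]
Compute completion times sequentially:
  Job 1: processing = 2, completes at 2
  Job 2: processing = 4, completes at 6
  Job 3: processing = 6, completes at 12
  Job 4: processing = 7, completes at 19
  Job 5: processing = 15, completes at 34
  Job 6: processing = 17, completes at 51
  Job 7: processing = 17, completes at 68
Sum of completion times = 192
Average completion time = 192/7 = 27.4286

27.4286


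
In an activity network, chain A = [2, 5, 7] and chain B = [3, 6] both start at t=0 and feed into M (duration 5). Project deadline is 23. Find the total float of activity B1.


Forward pass: ES(B1) = sum of predecessors on chain B = 0
EF = ES + duration = 0 + 3 = 3
Backward pass: LF(M) = deadline = 23; LS(M) = 23 - 5 = 18
LF(B1) = LS(M) - sum(successors on chain B) = 18 - 6 = 12
LS = LF - duration = 12 - 3 = 9
Total float = LS - ES = 9 - 0 = 9

9


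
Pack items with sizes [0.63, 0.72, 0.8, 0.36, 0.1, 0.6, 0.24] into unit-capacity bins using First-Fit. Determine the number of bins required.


Place items sequentially using First-Fit:
  Item 0.63 -> new Bin 1
  Item 0.72 -> new Bin 2
  Item 0.8 -> new Bin 3
  Item 0.36 -> Bin 1 (now 0.99)
  Item 0.1 -> Bin 2 (now 0.82)
  Item 0.6 -> new Bin 4
  Item 0.24 -> Bin 4 (now 0.84)
Total bins used = 4

4


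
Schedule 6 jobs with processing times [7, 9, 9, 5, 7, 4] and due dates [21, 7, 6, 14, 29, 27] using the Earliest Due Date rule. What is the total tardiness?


Sort by due date (EDD order): [(9, 6), (9, 7), (5, 14), (7, 21), (4, 27), (7, 29)]
Compute completion times and tardiness:
  Job 1: p=9, d=6, C=9, tardiness=max(0,9-6)=3
  Job 2: p=9, d=7, C=18, tardiness=max(0,18-7)=11
  Job 3: p=5, d=14, C=23, tardiness=max(0,23-14)=9
  Job 4: p=7, d=21, C=30, tardiness=max(0,30-21)=9
  Job 5: p=4, d=27, C=34, tardiness=max(0,34-27)=7
  Job 6: p=7, d=29, C=41, tardiness=max(0,41-29)=12
Total tardiness = 51

51


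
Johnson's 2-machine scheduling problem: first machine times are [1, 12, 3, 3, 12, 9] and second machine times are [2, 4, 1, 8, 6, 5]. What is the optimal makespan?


Apply Johnson's rule:
  Group 1 (a <= b): [(1, 1, 2), (4, 3, 8)]
  Group 2 (a > b): [(5, 12, 6), (6, 9, 5), (2, 12, 4), (3, 3, 1)]
Optimal job order: [1, 4, 5, 6, 2, 3]
Schedule:
  Job 1: M1 done at 1, M2 done at 3
  Job 4: M1 done at 4, M2 done at 12
  Job 5: M1 done at 16, M2 done at 22
  Job 6: M1 done at 25, M2 done at 30
  Job 2: M1 done at 37, M2 done at 41
  Job 3: M1 done at 40, M2 done at 42
Makespan = 42

42


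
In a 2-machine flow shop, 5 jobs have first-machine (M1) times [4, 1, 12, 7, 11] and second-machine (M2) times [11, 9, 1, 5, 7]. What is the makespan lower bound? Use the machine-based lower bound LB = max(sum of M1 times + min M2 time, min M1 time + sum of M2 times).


LB1 = sum(M1 times) + min(M2 times) = 35 + 1 = 36
LB2 = min(M1 times) + sum(M2 times) = 1 + 33 = 34
Lower bound = max(LB1, LB2) = max(36, 34) = 36

36


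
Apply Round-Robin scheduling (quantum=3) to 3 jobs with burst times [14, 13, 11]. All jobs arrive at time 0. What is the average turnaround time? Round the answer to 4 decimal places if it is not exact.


Time quantum = 3
Execution trace:
  J1 runs 3 units, time = 3
  J2 runs 3 units, time = 6
  J3 runs 3 units, time = 9
  J1 runs 3 units, time = 12
  J2 runs 3 units, time = 15
  J3 runs 3 units, time = 18
  J1 runs 3 units, time = 21
  J2 runs 3 units, time = 24
  J3 runs 3 units, time = 27
  J1 runs 3 units, time = 30
  J2 runs 3 units, time = 33
  J3 runs 2 units, time = 35
  J1 runs 2 units, time = 37
  J2 runs 1 units, time = 38
Finish times: [37, 38, 35]
Average turnaround = 110/3 = 36.6667

36.6667


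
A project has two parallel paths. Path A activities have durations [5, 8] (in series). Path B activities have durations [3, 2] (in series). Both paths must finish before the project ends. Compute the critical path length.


Path A total = 5 + 8 = 13
Path B total = 3 + 2 = 5
Critical path = longest path = max(13, 5) = 13

13


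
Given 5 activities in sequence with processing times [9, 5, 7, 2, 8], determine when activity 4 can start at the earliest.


Activity 4 starts after activities 1 through 3 complete.
Predecessor durations: [9, 5, 7]
ES = 9 + 5 + 7 = 21

21


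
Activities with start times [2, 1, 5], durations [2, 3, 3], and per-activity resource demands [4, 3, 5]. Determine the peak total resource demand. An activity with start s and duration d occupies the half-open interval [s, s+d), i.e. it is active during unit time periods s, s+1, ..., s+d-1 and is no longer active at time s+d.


Each activity i is active on [start_i, start_i + duration_i).
Compute total resource usage per time slot:
  t=0: active resources = [], total = 0
  t=1: active resources = [3], total = 3
  t=2: active resources = [4, 3], total = 7
  t=3: active resources = [4, 3], total = 7
  t=4: active resources = [], total = 0
  t=5: active resources = [5], total = 5
  t=6: active resources = [5], total = 5
  t=7: active resources = [5], total = 5
Peak resource demand = 7

7


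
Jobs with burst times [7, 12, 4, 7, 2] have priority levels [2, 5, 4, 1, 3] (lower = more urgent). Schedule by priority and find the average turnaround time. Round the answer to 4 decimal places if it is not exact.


Sort by priority (ascending = highest first):
Order: [(1, 7), (2, 7), (3, 2), (4, 4), (5, 12)]
Completion times:
  Priority 1, burst=7, C=7
  Priority 2, burst=7, C=14
  Priority 3, burst=2, C=16
  Priority 4, burst=4, C=20
  Priority 5, burst=12, C=32
Average turnaround = 89/5 = 17.8

17.8


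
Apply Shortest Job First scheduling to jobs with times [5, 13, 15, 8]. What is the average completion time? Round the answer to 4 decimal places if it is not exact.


SJF order (ascending): [5, 8, 13, 15]
Completion times:
  Job 1: burst=5, C=5
  Job 2: burst=8, C=13
  Job 3: burst=13, C=26
  Job 4: burst=15, C=41
Average completion = 85/4 = 21.25

21.25


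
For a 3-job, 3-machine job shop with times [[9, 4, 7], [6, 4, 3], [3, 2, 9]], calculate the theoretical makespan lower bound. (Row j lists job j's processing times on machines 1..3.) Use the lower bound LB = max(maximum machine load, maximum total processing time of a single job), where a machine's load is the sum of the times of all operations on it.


Machine loads:
  Machine 1: 9 + 6 + 3 = 18
  Machine 2: 4 + 4 + 2 = 10
  Machine 3: 7 + 3 + 9 = 19
Max machine load = 19
Job totals:
  Job 1: 20
  Job 2: 13
  Job 3: 14
Max job total = 20
Lower bound = max(19, 20) = 20

20


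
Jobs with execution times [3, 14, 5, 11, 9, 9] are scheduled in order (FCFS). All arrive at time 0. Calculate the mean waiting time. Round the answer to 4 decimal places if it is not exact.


FCFS order (as given): [3, 14, 5, 11, 9, 9]
Waiting times:
  Job 1: wait = 0
  Job 2: wait = 3
  Job 3: wait = 17
  Job 4: wait = 22
  Job 5: wait = 33
  Job 6: wait = 42
Sum of waiting times = 117
Average waiting time = 117/6 = 19.5

19.5


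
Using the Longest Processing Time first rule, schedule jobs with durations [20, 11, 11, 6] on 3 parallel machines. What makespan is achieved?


Sort jobs in decreasing order (LPT): [20, 11, 11, 6]
Assign each job to the least loaded machine:
  Machine 1: jobs [20], load = 20
  Machine 2: jobs [11, 6], load = 17
  Machine 3: jobs [11], load = 11
Makespan = max load = 20

20


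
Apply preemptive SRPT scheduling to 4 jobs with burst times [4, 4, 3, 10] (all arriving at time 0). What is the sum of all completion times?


Since all jobs arrive at t=0, SRPT equals SPT ordering.
SPT order: [3, 4, 4, 10]
Completion times:
  Job 1: p=3, C=3
  Job 2: p=4, C=7
  Job 3: p=4, C=11
  Job 4: p=10, C=21
Total completion time = 3 + 7 + 11 + 21 = 42

42


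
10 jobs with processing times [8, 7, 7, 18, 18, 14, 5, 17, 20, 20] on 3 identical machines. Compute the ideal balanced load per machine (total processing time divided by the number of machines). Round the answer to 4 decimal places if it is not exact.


Total processing time = 8 + 7 + 7 + 18 + 18 + 14 + 5 + 17 + 20 + 20 = 134
Number of machines = 3
Ideal balanced load = 134 / 3 = 44.6667

44.6667


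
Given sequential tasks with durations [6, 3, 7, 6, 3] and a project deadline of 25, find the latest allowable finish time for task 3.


LF(activity 3) = deadline - sum of successor durations
Successors: activities 4 through 5 with durations [6, 3]
Sum of successor durations = 9
LF = 25 - 9 = 16

16


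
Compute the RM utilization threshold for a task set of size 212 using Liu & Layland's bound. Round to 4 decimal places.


Compute 2^(1/212) = 1.0032749130
Subtract 1: 1.0032749130 - 1 = 0.0032749130
Multiply by n: 212 * 0.0032749130 = 0.6942815560
Round to 4 dp: 0.6943

0.6943


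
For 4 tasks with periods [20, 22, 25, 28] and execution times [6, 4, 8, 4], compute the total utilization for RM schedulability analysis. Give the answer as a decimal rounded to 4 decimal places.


Compute individual utilizations (exact fractions):
  Task 1: C/T = 6/20 = 3/10 (approx. 0.3)
  Task 2: C/T = 4/22 = 2/11 (approx. 0.1818)
  Task 3: C/T = 8/25 (approx. 0.32)
  Task 4: C/T = 4/28 = 1/7 (approx. 0.1429)
Total utilization U = 3/10 + 2/11 + 8/25 + 1/7 = 3637/3850
Rounded to 4 decimal places: U = 0.9447
RM (Liu & Layland) bound for 4 tasks = 0.756828; compare with U = 3637/3850 (approx. 0.944675)
bound < U <= 1, so the RM sufficient condition is not met (inconclusive; an exact test such as response-time analysis is needed).

0.9447


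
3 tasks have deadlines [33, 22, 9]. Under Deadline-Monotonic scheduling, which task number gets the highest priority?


Sort tasks by relative deadline (ascending):
  Task 3: deadline = 9
  Task 2: deadline = 22
  Task 1: deadline = 33
Priority order (highest first): [3, 2, 1]
Highest priority task = 3

3


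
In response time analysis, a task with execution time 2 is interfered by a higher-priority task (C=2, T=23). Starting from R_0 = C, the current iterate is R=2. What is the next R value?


R_next = C + ceil(R_prev / T_hp) * C_hp
ceil(2 / 23) = ceil(0.087) = 1
Interference = 1 * 2 = 2
R_next = 2 + 2 = 4

4


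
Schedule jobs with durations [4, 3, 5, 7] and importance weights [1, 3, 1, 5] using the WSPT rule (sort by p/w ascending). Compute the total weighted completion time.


Compute p/w ratios and sort ascending (WSPT): [(3, 3), (7, 5), (4, 1), (5, 1)]
Compute weighted completion times:
  Job (p=3,w=3): C=3, w*C=3*3=9
  Job (p=7,w=5): C=10, w*C=5*10=50
  Job (p=4,w=1): C=14, w*C=1*14=14
  Job (p=5,w=1): C=19, w*C=1*19=19
Total weighted completion time = 92

92


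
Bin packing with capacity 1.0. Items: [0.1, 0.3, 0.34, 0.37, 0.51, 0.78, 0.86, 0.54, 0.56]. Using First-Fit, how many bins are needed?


Place items sequentially using First-Fit:
  Item 0.1 -> new Bin 1
  Item 0.3 -> Bin 1 (now 0.4)
  Item 0.34 -> Bin 1 (now 0.74)
  Item 0.37 -> new Bin 2
  Item 0.51 -> Bin 2 (now 0.88)
  Item 0.78 -> new Bin 3
  Item 0.86 -> new Bin 4
  Item 0.54 -> new Bin 5
  Item 0.56 -> new Bin 6
Total bins used = 6

6


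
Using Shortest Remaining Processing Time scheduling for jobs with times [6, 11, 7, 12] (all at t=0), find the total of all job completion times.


Since all jobs arrive at t=0, SRPT equals SPT ordering.
SPT order: [6, 7, 11, 12]
Completion times:
  Job 1: p=6, C=6
  Job 2: p=7, C=13
  Job 3: p=11, C=24
  Job 4: p=12, C=36
Total completion time = 6 + 13 + 24 + 36 = 79

79


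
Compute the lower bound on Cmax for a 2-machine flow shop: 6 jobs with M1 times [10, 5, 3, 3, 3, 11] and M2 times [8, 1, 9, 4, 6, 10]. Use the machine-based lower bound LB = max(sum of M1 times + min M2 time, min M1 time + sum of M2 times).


LB1 = sum(M1 times) + min(M2 times) = 35 + 1 = 36
LB2 = min(M1 times) + sum(M2 times) = 3 + 38 = 41
Lower bound = max(LB1, LB2) = max(36, 41) = 41

41


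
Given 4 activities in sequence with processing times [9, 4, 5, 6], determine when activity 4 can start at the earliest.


Activity 4 starts after activities 1 through 3 complete.
Predecessor durations: [9, 4, 5]
ES = 9 + 4 + 5 = 18

18


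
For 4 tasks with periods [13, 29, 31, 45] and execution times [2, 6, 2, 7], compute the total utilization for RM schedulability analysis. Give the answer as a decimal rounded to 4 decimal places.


Compute individual utilizations (exact fractions):
  Task 1: C/T = 2/13 (approx. 0.1538)
  Task 2: C/T = 6/29 (approx. 0.2069)
  Task 3: C/T = 2/31 (approx. 0.0645)
  Task 4: C/T = 7/45 (approx. 0.1556)
Total utilization U = 2/13 + 6/29 + 2/31 + 7/45 = 305459/525915
Rounded to 4 decimal places: U = 0.5808
RM (Liu & Layland) bound for 4 tasks = 0.756828; compare with U = 305459/525915 (approx. 0.580814)
U <= bound, so schedulable by RM sufficient condition.

0.5808


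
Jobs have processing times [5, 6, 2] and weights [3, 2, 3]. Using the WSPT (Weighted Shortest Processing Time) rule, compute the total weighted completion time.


Compute p/w ratios and sort ascending (WSPT): [(2, 3), (5, 3), (6, 2)]
Compute weighted completion times:
  Job (p=2,w=3): C=2, w*C=3*2=6
  Job (p=5,w=3): C=7, w*C=3*7=21
  Job (p=6,w=2): C=13, w*C=2*13=26
Total weighted completion time = 53

53


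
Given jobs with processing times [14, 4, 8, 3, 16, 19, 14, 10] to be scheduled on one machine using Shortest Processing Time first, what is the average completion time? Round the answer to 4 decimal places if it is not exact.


Sort jobs by processing time (SPT order): [3, 4, 8, 10, 14, 14, 16, 19]
Compute completion times sequentially:
  Job 1: processing = 3, completes at 3
  Job 2: processing = 4, completes at 7
  Job 3: processing = 8, completes at 15
  Job 4: processing = 10, completes at 25
  Job 5: processing = 14, completes at 39
  Job 6: processing = 14, completes at 53
  Job 7: processing = 16, completes at 69
  Job 8: processing = 19, completes at 88
Sum of completion times = 299
Average completion time = 299/8 = 37.375

37.375


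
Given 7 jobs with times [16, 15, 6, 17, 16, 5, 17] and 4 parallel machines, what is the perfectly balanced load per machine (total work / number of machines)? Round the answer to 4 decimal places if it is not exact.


Total processing time = 16 + 15 + 6 + 17 + 16 + 5 + 17 = 92
Number of machines = 4
Ideal balanced load = 92 / 4 = 23.0

23.0


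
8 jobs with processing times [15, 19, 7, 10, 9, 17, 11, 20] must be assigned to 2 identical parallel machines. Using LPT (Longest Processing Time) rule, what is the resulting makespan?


Sort jobs in decreasing order (LPT): [20, 19, 17, 15, 11, 10, 9, 7]
Assign each job to the least loaded machine:
  Machine 1: jobs [20, 15, 11, 9], load = 55
  Machine 2: jobs [19, 17, 10, 7], load = 53
Makespan = max load = 55

55


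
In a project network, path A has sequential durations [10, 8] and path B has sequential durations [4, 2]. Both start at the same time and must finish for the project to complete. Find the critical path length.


Path A total = 10 + 8 = 18
Path B total = 4 + 2 = 6
Critical path = longest path = max(18, 6) = 18

18


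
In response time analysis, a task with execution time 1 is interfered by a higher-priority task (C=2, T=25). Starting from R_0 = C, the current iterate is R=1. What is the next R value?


R_next = C + ceil(R_prev / T_hp) * C_hp
ceil(1 / 25) = ceil(0.04) = 1
Interference = 1 * 2 = 2
R_next = 1 + 2 = 3

3


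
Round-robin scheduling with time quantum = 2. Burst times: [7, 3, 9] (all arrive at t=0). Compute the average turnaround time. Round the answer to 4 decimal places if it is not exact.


Time quantum = 2
Execution trace:
  J1 runs 2 units, time = 2
  J2 runs 2 units, time = 4
  J3 runs 2 units, time = 6
  J1 runs 2 units, time = 8
  J2 runs 1 units, time = 9
  J3 runs 2 units, time = 11
  J1 runs 2 units, time = 13
  J3 runs 2 units, time = 15
  J1 runs 1 units, time = 16
  J3 runs 2 units, time = 18
  J3 runs 1 units, time = 19
Finish times: [16, 9, 19]
Average turnaround = 44/3 = 14.6667

14.6667


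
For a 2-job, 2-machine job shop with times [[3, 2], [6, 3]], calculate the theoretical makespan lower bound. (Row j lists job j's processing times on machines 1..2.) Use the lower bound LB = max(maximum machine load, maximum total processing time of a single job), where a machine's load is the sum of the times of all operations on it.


Machine loads:
  Machine 1: 3 + 6 = 9
  Machine 2: 2 + 3 = 5
Max machine load = 9
Job totals:
  Job 1: 5
  Job 2: 9
Max job total = 9
Lower bound = max(9, 9) = 9

9


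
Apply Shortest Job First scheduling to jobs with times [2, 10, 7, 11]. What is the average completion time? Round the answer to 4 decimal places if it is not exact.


SJF order (ascending): [2, 7, 10, 11]
Completion times:
  Job 1: burst=2, C=2
  Job 2: burst=7, C=9
  Job 3: burst=10, C=19
  Job 4: burst=11, C=30
Average completion = 60/4 = 15.0

15.0


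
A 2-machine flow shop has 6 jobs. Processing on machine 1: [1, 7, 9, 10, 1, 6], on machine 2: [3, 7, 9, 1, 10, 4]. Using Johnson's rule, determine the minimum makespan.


Apply Johnson's rule:
  Group 1 (a <= b): [(1, 1, 3), (5, 1, 10), (2, 7, 7), (3, 9, 9)]
  Group 2 (a > b): [(6, 6, 4), (4, 10, 1)]
Optimal job order: [1, 5, 2, 3, 6, 4]
Schedule:
  Job 1: M1 done at 1, M2 done at 4
  Job 5: M1 done at 2, M2 done at 14
  Job 2: M1 done at 9, M2 done at 21
  Job 3: M1 done at 18, M2 done at 30
  Job 6: M1 done at 24, M2 done at 34
  Job 4: M1 done at 34, M2 done at 35
Makespan = 35

35


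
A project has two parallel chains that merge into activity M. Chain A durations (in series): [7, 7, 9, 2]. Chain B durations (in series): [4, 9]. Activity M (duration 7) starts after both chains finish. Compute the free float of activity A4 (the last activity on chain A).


ES(A4) = sum of predecessors on chain A = 23
EF(A4) = ES + duration = 23 + 2 = 25
Successor of A4 is M. ES(M) = max(sum(A), sum(B)) = max(25, 13) = 25
Free float = ES(successor) - EF(current) = 25 - 25 = 0

0


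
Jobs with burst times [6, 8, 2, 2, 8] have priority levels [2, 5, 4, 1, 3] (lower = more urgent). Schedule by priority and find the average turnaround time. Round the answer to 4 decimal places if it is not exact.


Sort by priority (ascending = highest first):
Order: [(1, 2), (2, 6), (3, 8), (4, 2), (5, 8)]
Completion times:
  Priority 1, burst=2, C=2
  Priority 2, burst=6, C=8
  Priority 3, burst=8, C=16
  Priority 4, burst=2, C=18
  Priority 5, burst=8, C=26
Average turnaround = 70/5 = 14.0

14.0


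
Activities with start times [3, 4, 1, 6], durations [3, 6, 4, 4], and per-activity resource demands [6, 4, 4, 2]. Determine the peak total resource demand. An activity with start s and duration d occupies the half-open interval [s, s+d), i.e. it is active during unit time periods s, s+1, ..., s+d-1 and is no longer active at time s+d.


Each activity i is active on [start_i, start_i + duration_i).
Compute total resource usage per time slot:
  t=0: active resources = [], total = 0
  t=1: active resources = [4], total = 4
  t=2: active resources = [4], total = 4
  t=3: active resources = [6, 4], total = 10
  t=4: active resources = [6, 4, 4], total = 14
  t=5: active resources = [6, 4], total = 10
  t=6: active resources = [4, 2], total = 6
  t=7: active resources = [4, 2], total = 6
  t=8: active resources = [4, 2], total = 6
  t=9: active resources = [4, 2], total = 6
Peak resource demand = 14

14


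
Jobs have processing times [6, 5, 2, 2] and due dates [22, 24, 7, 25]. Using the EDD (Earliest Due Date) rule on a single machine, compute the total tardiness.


Sort by due date (EDD order): [(2, 7), (6, 22), (5, 24), (2, 25)]
Compute completion times and tardiness:
  Job 1: p=2, d=7, C=2, tardiness=max(0,2-7)=0
  Job 2: p=6, d=22, C=8, tardiness=max(0,8-22)=0
  Job 3: p=5, d=24, C=13, tardiness=max(0,13-24)=0
  Job 4: p=2, d=25, C=15, tardiness=max(0,15-25)=0
Total tardiness = 0

0


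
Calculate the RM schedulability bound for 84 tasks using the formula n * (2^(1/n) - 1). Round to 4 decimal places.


Compute 2^(1/84) = 1.0082858917
Subtract 1: 1.0082858917 - 1 = 0.0082858917
Multiply by n: 84 * 0.0082858917 = 0.6960149028
Round to 4 dp: 0.6960

0.6960


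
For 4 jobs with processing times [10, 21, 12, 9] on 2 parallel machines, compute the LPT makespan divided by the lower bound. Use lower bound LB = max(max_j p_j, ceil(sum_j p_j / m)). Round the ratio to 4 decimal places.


LPT order: [21, 12, 10, 9]
Machine loads after assignment: [30, 22]
LPT makespan = 30
Lower bound = max(max_job, ceil(total/2)) = max(21, 26) = 26
Ratio = 30 / 26 = 1.1538

1.1538


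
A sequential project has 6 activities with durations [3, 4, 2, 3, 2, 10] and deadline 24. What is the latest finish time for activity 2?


LF(activity 2) = deadline - sum of successor durations
Successors: activities 3 through 6 with durations [2, 3, 2, 10]
Sum of successor durations = 17
LF = 24 - 17 = 7

7


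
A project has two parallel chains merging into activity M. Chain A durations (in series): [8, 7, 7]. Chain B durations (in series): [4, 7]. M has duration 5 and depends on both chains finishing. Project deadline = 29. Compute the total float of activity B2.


Forward pass: ES(B2) = sum of predecessors on chain B = 4
EF = ES + duration = 4 + 7 = 11
Backward pass: LF(M) = deadline = 29; LS(M) = 29 - 5 = 24
LF(B2) = LS(M) - sum(successors on chain B) = 24 - 0 = 24
LS = LF - duration = 24 - 7 = 17
Total float = LS - ES = 17 - 4 = 13

13


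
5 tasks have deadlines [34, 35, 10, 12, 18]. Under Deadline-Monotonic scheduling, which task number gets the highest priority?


Sort tasks by relative deadline (ascending):
  Task 3: deadline = 10
  Task 4: deadline = 12
  Task 5: deadline = 18
  Task 1: deadline = 34
  Task 2: deadline = 35
Priority order (highest first): [3, 4, 5, 1, 2]
Highest priority task = 3

3


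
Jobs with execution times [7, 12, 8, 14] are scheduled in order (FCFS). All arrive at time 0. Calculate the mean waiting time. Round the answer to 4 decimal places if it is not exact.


FCFS order (as given): [7, 12, 8, 14]
Waiting times:
  Job 1: wait = 0
  Job 2: wait = 7
  Job 3: wait = 19
  Job 4: wait = 27
Sum of waiting times = 53
Average waiting time = 53/4 = 13.25

13.25


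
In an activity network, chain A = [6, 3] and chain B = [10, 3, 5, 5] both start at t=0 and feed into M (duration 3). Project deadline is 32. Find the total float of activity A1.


Forward pass: ES(A1) = sum of predecessors on chain A = 0
EF = ES + duration = 0 + 6 = 6
Backward pass: LF(M) = deadline = 32; LS(M) = 32 - 3 = 29
LF(A1) = LS(M) - sum(successors on chain A) = 29 - 3 = 26
LS = LF - duration = 26 - 6 = 20
Total float = LS - ES = 20 - 0 = 20

20


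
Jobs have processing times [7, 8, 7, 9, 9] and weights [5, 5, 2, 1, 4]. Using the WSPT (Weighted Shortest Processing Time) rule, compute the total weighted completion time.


Compute p/w ratios and sort ascending (WSPT): [(7, 5), (8, 5), (9, 4), (7, 2), (9, 1)]
Compute weighted completion times:
  Job (p=7,w=5): C=7, w*C=5*7=35
  Job (p=8,w=5): C=15, w*C=5*15=75
  Job (p=9,w=4): C=24, w*C=4*24=96
  Job (p=7,w=2): C=31, w*C=2*31=62
  Job (p=9,w=1): C=40, w*C=1*40=40
Total weighted completion time = 308

308


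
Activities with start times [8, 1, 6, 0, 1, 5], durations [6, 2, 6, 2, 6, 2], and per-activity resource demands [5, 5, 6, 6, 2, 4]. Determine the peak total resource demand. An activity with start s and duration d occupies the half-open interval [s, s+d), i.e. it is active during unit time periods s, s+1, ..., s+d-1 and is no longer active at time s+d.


Each activity i is active on [start_i, start_i + duration_i).
Compute total resource usage per time slot:
  t=0: active resources = [6], total = 6
  t=1: active resources = [5, 6, 2], total = 13
  t=2: active resources = [5, 2], total = 7
  t=3: active resources = [2], total = 2
  t=4: active resources = [2], total = 2
  t=5: active resources = [2, 4], total = 6
  t=6: active resources = [6, 2, 4], total = 12
  t=7: active resources = [6], total = 6
  t=8: active resources = [5, 6], total = 11
  t=9: active resources = [5, 6], total = 11
  t=10: active resources = [5, 6], total = 11
  t=11: active resources = [5, 6], total = 11
  t=12: active resources = [5], total = 5
  t=13: active resources = [5], total = 5
Peak resource demand = 13

13


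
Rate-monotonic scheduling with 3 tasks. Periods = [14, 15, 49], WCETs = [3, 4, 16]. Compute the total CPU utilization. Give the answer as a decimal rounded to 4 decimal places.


Compute individual utilizations (exact fractions):
  Task 1: C/T = 3/14 (approx. 0.2143)
  Task 2: C/T = 4/15 (approx. 0.2667)
  Task 3: C/T = 16/49 (approx. 0.3265)
Total utilization U = 3/14 + 4/15 + 16/49 = 1187/1470
Rounded to 4 decimal places: U = 0.8075
RM (Liu & Layland) bound for 3 tasks = 0.779763; compare with U = 1187/1470 (approx. 0.807483)
bound < U <= 1, so the RM sufficient condition is not met (inconclusive; an exact test such as response-time analysis is needed).

0.8075


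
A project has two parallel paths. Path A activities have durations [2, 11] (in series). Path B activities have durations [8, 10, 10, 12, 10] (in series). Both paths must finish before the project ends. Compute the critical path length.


Path A total = 2 + 11 = 13
Path B total = 8 + 10 + 10 + 12 + 10 = 50
Critical path = longest path = max(13, 50) = 50

50


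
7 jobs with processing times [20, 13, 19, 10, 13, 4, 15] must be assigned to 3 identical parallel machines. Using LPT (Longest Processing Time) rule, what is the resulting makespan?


Sort jobs in decreasing order (LPT): [20, 19, 15, 13, 13, 10, 4]
Assign each job to the least loaded machine:
  Machine 1: jobs [20, 10], load = 30
  Machine 2: jobs [19, 13], load = 32
  Machine 3: jobs [15, 13, 4], load = 32
Makespan = max load = 32

32


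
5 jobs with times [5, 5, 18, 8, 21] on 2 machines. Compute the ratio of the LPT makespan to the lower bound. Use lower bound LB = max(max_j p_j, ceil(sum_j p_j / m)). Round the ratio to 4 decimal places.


LPT order: [21, 18, 8, 5, 5]
Machine loads after assignment: [31, 26]
LPT makespan = 31
Lower bound = max(max_job, ceil(total/2)) = max(21, 29) = 29
Ratio = 31 / 29 = 1.069

1.069


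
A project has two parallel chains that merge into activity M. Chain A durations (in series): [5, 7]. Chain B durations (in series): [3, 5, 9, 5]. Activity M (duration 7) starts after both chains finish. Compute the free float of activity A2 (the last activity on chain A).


ES(A2) = sum of predecessors on chain A = 5
EF(A2) = ES + duration = 5 + 7 = 12
Successor of A2 is M. ES(M) = max(sum(A), sum(B)) = max(12, 22) = 22
Free float = ES(successor) - EF(current) = 22 - 12 = 10

10


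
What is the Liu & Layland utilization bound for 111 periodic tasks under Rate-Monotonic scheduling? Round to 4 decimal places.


Compute 2^(1/111) = 1.0062641072
Subtract 1: 1.0062641072 - 1 = 0.0062641072
Multiply by n: 111 * 0.0062641072 = 0.6953158992
Round to 4 dp: 0.6953

0.6953


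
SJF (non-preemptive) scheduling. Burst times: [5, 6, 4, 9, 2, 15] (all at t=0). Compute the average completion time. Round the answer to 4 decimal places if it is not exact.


SJF order (ascending): [2, 4, 5, 6, 9, 15]
Completion times:
  Job 1: burst=2, C=2
  Job 2: burst=4, C=6
  Job 3: burst=5, C=11
  Job 4: burst=6, C=17
  Job 5: burst=9, C=26
  Job 6: burst=15, C=41
Average completion = 103/6 = 17.1667

17.1667


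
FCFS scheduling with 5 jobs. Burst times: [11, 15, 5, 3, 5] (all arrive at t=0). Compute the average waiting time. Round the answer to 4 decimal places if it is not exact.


FCFS order (as given): [11, 15, 5, 3, 5]
Waiting times:
  Job 1: wait = 0
  Job 2: wait = 11
  Job 3: wait = 26
  Job 4: wait = 31
  Job 5: wait = 34
Sum of waiting times = 102
Average waiting time = 102/5 = 20.4

20.4


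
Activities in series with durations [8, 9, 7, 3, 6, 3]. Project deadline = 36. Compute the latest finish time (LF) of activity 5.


LF(activity 5) = deadline - sum of successor durations
Successors: activities 6 through 6 with durations [3]
Sum of successor durations = 3
LF = 36 - 3 = 33

33


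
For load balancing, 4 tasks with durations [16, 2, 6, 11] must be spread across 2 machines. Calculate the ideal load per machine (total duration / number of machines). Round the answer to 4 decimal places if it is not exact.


Total processing time = 16 + 2 + 6 + 11 = 35
Number of machines = 2
Ideal balanced load = 35 / 2 = 17.5

17.5


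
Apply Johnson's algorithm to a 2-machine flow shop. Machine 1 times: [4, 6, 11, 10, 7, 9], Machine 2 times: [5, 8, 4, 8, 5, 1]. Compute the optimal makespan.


Apply Johnson's rule:
  Group 1 (a <= b): [(1, 4, 5), (2, 6, 8)]
  Group 2 (a > b): [(4, 10, 8), (5, 7, 5), (3, 11, 4), (6, 9, 1)]
Optimal job order: [1, 2, 4, 5, 3, 6]
Schedule:
  Job 1: M1 done at 4, M2 done at 9
  Job 2: M1 done at 10, M2 done at 18
  Job 4: M1 done at 20, M2 done at 28
  Job 5: M1 done at 27, M2 done at 33
  Job 3: M1 done at 38, M2 done at 42
  Job 6: M1 done at 47, M2 done at 48
Makespan = 48

48


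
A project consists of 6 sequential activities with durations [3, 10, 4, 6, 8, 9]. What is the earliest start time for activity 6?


Activity 6 starts after activities 1 through 5 complete.
Predecessor durations: [3, 10, 4, 6, 8]
ES = 3 + 10 + 4 + 6 + 8 = 31

31


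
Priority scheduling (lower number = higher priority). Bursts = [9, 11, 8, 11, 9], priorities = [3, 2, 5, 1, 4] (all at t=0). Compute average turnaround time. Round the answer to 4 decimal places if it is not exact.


Sort by priority (ascending = highest first):
Order: [(1, 11), (2, 11), (3, 9), (4, 9), (5, 8)]
Completion times:
  Priority 1, burst=11, C=11
  Priority 2, burst=11, C=22
  Priority 3, burst=9, C=31
  Priority 4, burst=9, C=40
  Priority 5, burst=8, C=48
Average turnaround = 152/5 = 30.4

30.4


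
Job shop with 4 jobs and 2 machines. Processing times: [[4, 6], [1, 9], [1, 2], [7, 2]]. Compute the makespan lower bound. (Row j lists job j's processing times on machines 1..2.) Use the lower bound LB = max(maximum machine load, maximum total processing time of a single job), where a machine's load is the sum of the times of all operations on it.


Machine loads:
  Machine 1: 4 + 1 + 1 + 7 = 13
  Machine 2: 6 + 9 + 2 + 2 = 19
Max machine load = 19
Job totals:
  Job 1: 10
  Job 2: 10
  Job 3: 3
  Job 4: 9
Max job total = 10
Lower bound = max(19, 10) = 19

19


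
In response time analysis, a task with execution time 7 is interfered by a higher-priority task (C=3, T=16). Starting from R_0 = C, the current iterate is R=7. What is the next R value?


R_next = C + ceil(R_prev / T_hp) * C_hp
ceil(7 / 16) = ceil(0.4375) = 1
Interference = 1 * 3 = 3
R_next = 7 + 3 = 10

10


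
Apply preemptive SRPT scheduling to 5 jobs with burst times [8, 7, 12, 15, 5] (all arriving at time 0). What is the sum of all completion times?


Since all jobs arrive at t=0, SRPT equals SPT ordering.
SPT order: [5, 7, 8, 12, 15]
Completion times:
  Job 1: p=5, C=5
  Job 2: p=7, C=12
  Job 3: p=8, C=20
  Job 4: p=12, C=32
  Job 5: p=15, C=47
Total completion time = 5 + 12 + 20 + 32 + 47 = 116

116


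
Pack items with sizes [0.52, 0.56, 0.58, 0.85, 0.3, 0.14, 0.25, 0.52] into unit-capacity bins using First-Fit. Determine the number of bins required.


Place items sequentially using First-Fit:
  Item 0.52 -> new Bin 1
  Item 0.56 -> new Bin 2
  Item 0.58 -> new Bin 3
  Item 0.85 -> new Bin 4
  Item 0.3 -> Bin 1 (now 0.82)
  Item 0.14 -> Bin 1 (now 0.96)
  Item 0.25 -> Bin 2 (now 0.81)
  Item 0.52 -> new Bin 5
Total bins used = 5

5


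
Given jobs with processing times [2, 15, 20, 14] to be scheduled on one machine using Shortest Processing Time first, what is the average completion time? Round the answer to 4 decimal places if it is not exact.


Sort jobs by processing time (SPT order): [2, 14, 15, 20]
Compute completion times sequentially:
  Job 1: processing = 2, completes at 2
  Job 2: processing = 14, completes at 16
  Job 3: processing = 15, completes at 31
  Job 4: processing = 20, completes at 51
Sum of completion times = 100
Average completion time = 100/4 = 25.0

25.0


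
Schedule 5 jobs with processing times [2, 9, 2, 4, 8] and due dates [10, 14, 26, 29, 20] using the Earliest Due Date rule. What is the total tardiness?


Sort by due date (EDD order): [(2, 10), (9, 14), (8, 20), (2, 26), (4, 29)]
Compute completion times and tardiness:
  Job 1: p=2, d=10, C=2, tardiness=max(0,2-10)=0
  Job 2: p=9, d=14, C=11, tardiness=max(0,11-14)=0
  Job 3: p=8, d=20, C=19, tardiness=max(0,19-20)=0
  Job 4: p=2, d=26, C=21, tardiness=max(0,21-26)=0
  Job 5: p=4, d=29, C=25, tardiness=max(0,25-29)=0
Total tardiness = 0

0


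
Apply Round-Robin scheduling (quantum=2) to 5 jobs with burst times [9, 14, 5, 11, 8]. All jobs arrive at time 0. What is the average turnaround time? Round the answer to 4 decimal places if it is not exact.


Time quantum = 2
Execution trace:
  J1 runs 2 units, time = 2
  J2 runs 2 units, time = 4
  J3 runs 2 units, time = 6
  J4 runs 2 units, time = 8
  J5 runs 2 units, time = 10
  J1 runs 2 units, time = 12
  J2 runs 2 units, time = 14
  J3 runs 2 units, time = 16
  J4 runs 2 units, time = 18
  J5 runs 2 units, time = 20
  J1 runs 2 units, time = 22
  J2 runs 2 units, time = 24
  J3 runs 1 units, time = 25
  J4 runs 2 units, time = 27
  J5 runs 2 units, time = 29
  J1 runs 2 units, time = 31
  J2 runs 2 units, time = 33
  J4 runs 2 units, time = 35
  J5 runs 2 units, time = 37
  J1 runs 1 units, time = 38
  J2 runs 2 units, time = 40
  J4 runs 2 units, time = 42
  J2 runs 2 units, time = 44
  J4 runs 1 units, time = 45
  J2 runs 2 units, time = 47
Finish times: [38, 47, 25, 45, 37]
Average turnaround = 192/5 = 38.4

38.4


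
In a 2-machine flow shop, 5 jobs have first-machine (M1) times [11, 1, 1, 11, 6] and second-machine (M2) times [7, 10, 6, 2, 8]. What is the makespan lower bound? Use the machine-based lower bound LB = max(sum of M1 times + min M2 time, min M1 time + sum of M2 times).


LB1 = sum(M1 times) + min(M2 times) = 30 + 2 = 32
LB2 = min(M1 times) + sum(M2 times) = 1 + 33 = 34
Lower bound = max(LB1, LB2) = max(32, 34) = 34

34


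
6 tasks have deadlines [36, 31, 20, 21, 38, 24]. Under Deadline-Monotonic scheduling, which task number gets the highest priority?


Sort tasks by relative deadline (ascending):
  Task 3: deadline = 20
  Task 4: deadline = 21
  Task 6: deadline = 24
  Task 2: deadline = 31
  Task 1: deadline = 36
  Task 5: deadline = 38
Priority order (highest first): [3, 4, 6, 2, 1, 5]
Highest priority task = 3

3


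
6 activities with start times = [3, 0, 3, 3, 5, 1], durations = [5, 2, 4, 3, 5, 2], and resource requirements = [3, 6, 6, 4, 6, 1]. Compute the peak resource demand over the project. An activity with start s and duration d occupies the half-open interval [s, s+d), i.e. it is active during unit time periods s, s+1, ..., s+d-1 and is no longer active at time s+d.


Each activity i is active on [start_i, start_i + duration_i).
Compute total resource usage per time slot:
  t=0: active resources = [6], total = 6
  t=1: active resources = [6, 1], total = 7
  t=2: active resources = [1], total = 1
  t=3: active resources = [3, 6, 4], total = 13
  t=4: active resources = [3, 6, 4], total = 13
  t=5: active resources = [3, 6, 4, 6], total = 19
  t=6: active resources = [3, 6, 6], total = 15
  t=7: active resources = [3, 6], total = 9
  t=8: active resources = [6], total = 6
  t=9: active resources = [6], total = 6
Peak resource demand = 19

19


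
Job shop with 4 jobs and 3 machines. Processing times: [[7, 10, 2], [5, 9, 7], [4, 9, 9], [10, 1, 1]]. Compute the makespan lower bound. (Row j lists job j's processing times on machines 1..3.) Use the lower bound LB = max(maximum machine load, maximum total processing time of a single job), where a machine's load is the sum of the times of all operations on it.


Machine loads:
  Machine 1: 7 + 5 + 4 + 10 = 26
  Machine 2: 10 + 9 + 9 + 1 = 29
  Machine 3: 2 + 7 + 9 + 1 = 19
Max machine load = 29
Job totals:
  Job 1: 19
  Job 2: 21
  Job 3: 22
  Job 4: 12
Max job total = 22
Lower bound = max(29, 22) = 29

29


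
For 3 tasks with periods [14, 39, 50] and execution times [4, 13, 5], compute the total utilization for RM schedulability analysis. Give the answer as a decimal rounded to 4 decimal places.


Compute individual utilizations (exact fractions):
  Task 1: C/T = 4/14 = 2/7 (approx. 0.2857)
  Task 2: C/T = 13/39 = 1/3 (approx. 0.3333)
  Task 3: C/T = 5/50 = 1/10 (approx. 0.1)
Total utilization U = 2/7 + 1/3 + 1/10 = 151/210
Rounded to 4 decimal places: U = 0.7190
RM (Liu & Layland) bound for 3 tasks = 0.779763; compare with U = 151/210 (approx. 0.719048)
U <= bound, so schedulable by RM sufficient condition.

0.7190


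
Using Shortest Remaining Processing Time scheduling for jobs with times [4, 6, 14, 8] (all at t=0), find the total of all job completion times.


Since all jobs arrive at t=0, SRPT equals SPT ordering.
SPT order: [4, 6, 8, 14]
Completion times:
  Job 1: p=4, C=4
  Job 2: p=6, C=10
  Job 3: p=8, C=18
  Job 4: p=14, C=32
Total completion time = 4 + 10 + 18 + 32 = 64

64


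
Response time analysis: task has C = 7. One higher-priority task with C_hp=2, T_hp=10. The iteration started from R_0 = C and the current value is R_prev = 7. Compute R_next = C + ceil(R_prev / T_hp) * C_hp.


R_next = C + ceil(R_prev / T_hp) * C_hp
ceil(7 / 10) = ceil(0.7) = 1
Interference = 1 * 2 = 2
R_next = 7 + 2 = 9

9


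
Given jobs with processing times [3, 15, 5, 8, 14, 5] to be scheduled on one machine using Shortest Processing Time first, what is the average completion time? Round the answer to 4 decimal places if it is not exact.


Sort jobs by processing time (SPT order): [3, 5, 5, 8, 14, 15]
Compute completion times sequentially:
  Job 1: processing = 3, completes at 3
  Job 2: processing = 5, completes at 8
  Job 3: processing = 5, completes at 13
  Job 4: processing = 8, completes at 21
  Job 5: processing = 14, completes at 35
  Job 6: processing = 15, completes at 50
Sum of completion times = 130
Average completion time = 130/6 = 21.6667

21.6667


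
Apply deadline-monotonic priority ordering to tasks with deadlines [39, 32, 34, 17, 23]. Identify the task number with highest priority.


Sort tasks by relative deadline (ascending):
  Task 4: deadline = 17
  Task 5: deadline = 23
  Task 2: deadline = 32
  Task 3: deadline = 34
  Task 1: deadline = 39
Priority order (highest first): [4, 5, 2, 3, 1]
Highest priority task = 4

4


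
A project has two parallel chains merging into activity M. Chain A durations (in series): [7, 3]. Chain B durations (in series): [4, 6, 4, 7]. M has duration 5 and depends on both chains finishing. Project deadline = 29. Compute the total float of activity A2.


Forward pass: ES(A2) = sum of predecessors on chain A = 7
EF = ES + duration = 7 + 3 = 10
Backward pass: LF(M) = deadline = 29; LS(M) = 29 - 5 = 24
LF(A2) = LS(M) - sum(successors on chain A) = 24 - 0 = 24
LS = LF - duration = 24 - 3 = 21
Total float = LS - ES = 21 - 7 = 14

14
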